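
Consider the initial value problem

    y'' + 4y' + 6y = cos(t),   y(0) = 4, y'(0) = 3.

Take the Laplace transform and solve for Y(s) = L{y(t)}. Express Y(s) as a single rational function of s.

Y(s) = (4*s^3 + 19*s^2 + 5*s + 19)/(s^4 + 4*s^3 + 7*s^2 + 4*s + 6)

Apply the Laplace transform to the equation.
The derivative rules (L{y''} = s^2 Y - s·y(0) - y'(0) and L{y'} = sY - y(0), with y(0) = 4, y'(0) = 3) turn the left side into (s^2 + 4*s + 6)Y - (4*s + 19).
The right side is L{cos(t)} = s/(s^2 + 1).
So (s^2 + 4*s + 6)Y = s/(s^2 + 1) + (4*s + 19).
Divide through and combine into a single rational function.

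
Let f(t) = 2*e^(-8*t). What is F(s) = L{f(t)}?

F(s) = 2/(s + 8)

L{2} = 2/s.
By the first shifting theorem, multiplying by e^(-8t) replaces s with s + 8.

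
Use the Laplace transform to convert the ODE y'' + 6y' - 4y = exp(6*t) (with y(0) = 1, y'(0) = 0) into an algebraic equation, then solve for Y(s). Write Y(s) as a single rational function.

Y(s) = (s^2 - 35)/(s^3 - 40*s + 24)

Transform both sides with L{·}.
Using L{y''} = s^2 Y - s·y(0) - y'(0) and L{y'} = sY - y(0), with y(0) = 1, y'(0) = 0, the left side becomes (s^2 + 6*s - 4)Y - (s + 6).
The right side is L{exp(6*t)} = 1/(s - 6).
So (s^2 + 6*s - 4)Y = 1/(s - 6) + (s + 6).
Solve for Y(s) and write it as one ratio of polynomials.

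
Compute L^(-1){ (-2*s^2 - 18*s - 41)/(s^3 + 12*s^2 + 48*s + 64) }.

Factor the denominator: s^3 + 12*s^2 + 48*s + 64 = (s + 4)^3.
Partial fraction decomposition gives [-2/(s + 4)] + [-2/(s + 4)^2] + [-1/(s + 4)^3].
Invert each term: -2/(s + 4) ↔ -2e^(-4t); -2/(s + 4)^2 ↔ -2t·e^(-4t); -1/(s + 4)^3 ↔ (-1/2)t^2·e^(-4t).

-t^2*exp(-4*t)/2 - 2*t*exp(-4*t) - 2*exp(-4*t)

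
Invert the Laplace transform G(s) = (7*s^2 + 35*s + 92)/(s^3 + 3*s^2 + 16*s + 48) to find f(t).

Factor the denominator: s^3 + 3*s^2 + 16*s + 48 = (s + 3)*(s^2 + 16).
Partial fraction decomposition gives [2/(s + 3)] + [5*s/(s^2 + 16)] + [20/(s^2 + 16)].
Invert each term: 2/(s + 3) ↔ 2e^(-3t); 5·s/(s^2 + 16) ↔ 5cos(4t); 5·4/(s^2 + 16) ↔ 5sin(4t).

f(t) = 5*sin(4*t) + 5*cos(4*t) + 2*exp(-3*t)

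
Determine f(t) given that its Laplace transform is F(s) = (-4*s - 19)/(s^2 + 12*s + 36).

Factor the denominator: s^2 + 12*s + 36 = (s + 6)^2.
Partial fraction decomposition gives [-4/(s + 6)] + [5/(s + 6)^2].
Invert each term: -4/(s + 6) ↔ -4e^(-6t); 5/(s + 6)^2 ↔ 5t·e^(-6t).

f(t) = 5*t*exp(-6*t) - 4*exp(-6*t)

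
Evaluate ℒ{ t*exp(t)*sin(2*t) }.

L{sin(2t)} = 2/(s^2 + 4).
Multiplying by e^(t) shifts s → s - 1, so L{exp(t)*sin(2*t)} = 2/((s - 1)^2 + 4).
Then apply L{t·g(t)} = -d/ds[G(s)] with G(s) = 2/((s - 1)^2 + 4):
differentiating 1 time and applying the sign gives 4*(s - 1)/(s^2 - 2*s + 5)^2.

4*(s - 1)/(s^2 - 2*s + 5)^2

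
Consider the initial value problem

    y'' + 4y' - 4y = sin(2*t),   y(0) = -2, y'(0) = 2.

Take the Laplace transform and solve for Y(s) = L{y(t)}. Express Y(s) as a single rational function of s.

Transform both sides with L{·}.
Using L{y''} = s^2 Y - s·y(0) - y'(0) and L{y'} = sY - y(0), with y(0) = -2, y'(0) = 2, the left side becomes (s^2 + 4*s - 4)Y - (-2*s - 6).
The right side is L{sin(2*t)} = 2/(s^2 + 4).
So (s^2 + 4*s - 4)Y = 2/(s^2 + 4) + (-2*s - 6).
Isolate Y and clear denominators.

Y(s) = (-2*s^3 - 6*s^2 - 8*s - 22)/(s^4 + 4*s^3 + 16*s - 16)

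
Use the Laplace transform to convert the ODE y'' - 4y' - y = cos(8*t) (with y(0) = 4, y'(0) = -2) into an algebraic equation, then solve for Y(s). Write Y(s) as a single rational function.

Y(s) = (4*s^3 - 18*s^2 + 257*s - 1152)/(s^4 - 4*s^3 + 63*s^2 - 256*s - 64)

Transform both sides with L{·}.
Using L{y''} = s^2 Y - s·y(0) - y'(0) and L{y'} = sY - y(0), with y(0) = 4, y'(0) = -2, the left side becomes (s^2 - 4*s - 1)Y - (4*s - 18).
The right side is L{cos(8*t)} = s/(s^2 + 64).
So (s^2 - 4*s - 1)Y = s/(s^2 + 64) + (4*s - 18).
Isolate Y and clear denominators.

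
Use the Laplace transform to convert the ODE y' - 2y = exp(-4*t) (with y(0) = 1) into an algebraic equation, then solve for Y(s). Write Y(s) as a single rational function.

Take the Laplace transform of both sides.
The derivative rules (L{y'} = sY - y(0) = sY - 1) turn the left side into (s - 2)Y - (1).
The right side is L{exp(-4*t)} = 1/(s + 4).
So (s - 2)Y = 1/(s + 4) + (1).
Solve for Y(s) and write it as one ratio of polynomials.

Y(s) = (s + 5)/(s^2 + 2*s - 8)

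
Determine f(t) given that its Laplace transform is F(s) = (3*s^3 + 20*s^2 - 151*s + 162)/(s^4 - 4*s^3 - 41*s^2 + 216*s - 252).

Factor the denominator: s^4 - 4*s^3 - 41*s^2 + 216*s - 252 = (s - 6)*(s - 3)*(s - 2)*(s + 7).
Partial fraction decomposition gives [4/(s - 6)] + [-1/(s - 2)] + [-1/(s + 7)] + [1/(s - 3)].
Invert each term: 4/(s - 6) ↔ 4e^(6t); -1/(s - 2) ↔ -e^(2t); -1/(s + 7) ↔ -e^(-7t); 1/(s - 3) ↔ e^(3t).

f(t) = 4*exp(6*t) + exp(3*t) - exp(2*t) - exp(-7*t)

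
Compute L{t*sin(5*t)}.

L{sin(5t)} = 5/(s^2 + 25).
Then apply L{t·g(t)} = -d/ds[G(s)] with G(s) = 5/(s^2 + 25):
differentiating 1 time and applying the sign gives 10*s/(s^2 + 25)^2.

10*s/(s^2 + 25)^2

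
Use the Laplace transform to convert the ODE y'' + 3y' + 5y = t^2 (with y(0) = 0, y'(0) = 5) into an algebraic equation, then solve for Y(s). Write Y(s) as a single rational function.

Y(s) = (5*s^3 + 2)/(s^5 + 3*s^4 + 5*s^3)

Laplace-transform each side.
The derivative rules (L{y''} = s^2 Y - s·y(0) - y'(0) and L{y'} = sY - y(0), with y(0) = 0, y'(0) = 5) turn the left side into (s^2 + 3*s + 5)Y - (5).
The right side is L{t^2} = 2/s^3.
So (s^2 + 3*s + 5)Y = 2/s^3 + (5).
Solve for Y(s) and write it as one ratio of polynomials.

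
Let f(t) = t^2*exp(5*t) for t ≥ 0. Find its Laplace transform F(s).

F(s) = 2/(s - 5)^3

L{e^(5t)} = 1/(s - 5).
Then apply L{t^2·g(t)} = (-1)^2 d^2/ds^2[G(s)] with G(s) = 1/(s - 5):
differentiating 2 times and applying the sign gives 2/(s - 5)^3.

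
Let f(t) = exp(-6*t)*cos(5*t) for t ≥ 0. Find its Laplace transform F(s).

F(s) = (s + 6)/((s + 6)^2 + 25)

L{cos(5t)} = s/(s^2 + 25).
By the first shifting theorem, multiplying by e^(-6t) replaces s with s + 6.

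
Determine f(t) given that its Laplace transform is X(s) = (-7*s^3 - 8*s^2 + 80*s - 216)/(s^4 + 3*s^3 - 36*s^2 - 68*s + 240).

Factor the denominator: s^4 + 3*s^3 - 36*s^2 - 68*s + 240 = (s - 5)*(s - 2)*(s + 4)*(s + 6).
Partial fraction decomposition gives [-2/(s + 4)] + [-3/(s + 6)] + [1/(s - 2)] + [-3/(s - 5)].
Invert each term: -2/(s + 4) ↔ -2e^(-4t); -3/(s + 6) ↔ -3e^(-6t); 1/(s - 2) ↔ e^(2t); -3/(s - 5) ↔ -3e^(5t).

f(t) = -3*exp(5*t) + exp(2*t) - 2*exp(-4*t) - 3*exp(-6*t)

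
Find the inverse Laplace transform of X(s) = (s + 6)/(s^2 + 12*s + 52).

exp(-6*t)*cos(4*t)

Rewrite the denominator: s^2 + 12*s + 52 = (s + 6)^2 + 16.
The form in (s + 6) signals a first-shifting-theorem factor e^(-6t).
Since L{cos(4t)} = s/(s^2 + 16), the inverse is exp(-6*t)*cos(4*t).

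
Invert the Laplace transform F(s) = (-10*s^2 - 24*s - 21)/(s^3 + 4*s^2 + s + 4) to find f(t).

f(t) = -4*sin(t) - 5*cos(t) - 5*exp(-4*t)

Factor the denominator: s^3 + 4*s^2 + s + 4 = (s + 4)*(s^2 + 1).
Partial fraction decomposition gives [-5/(s + 4)] + [-5*s/(s^2 + 1)] + [-4/(s^2 + 1)].
Invert each term: -5/(s + 4) ↔ -5e^(-4t); -5·s/(s^2 + 1) ↔ -5cos(t); -4·1/(s^2 + 1) ↔ -4sin(t).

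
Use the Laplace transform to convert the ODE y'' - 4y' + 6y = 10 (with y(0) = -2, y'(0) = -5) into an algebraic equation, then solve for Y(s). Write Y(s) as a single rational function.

Y(s) = (-2*s^2 + 3*s + 10)/(s^3 - 4*s^2 + 6*s)

Apply the Laplace transform to the equation.
The derivative rules (L{y''} = s^2 Y - s·y(0) - y'(0) and L{y'} = sY - y(0), with y(0) = -2, y'(0) = -5) turn the left side into (s^2 - 4*s + 6)Y - (-2*s + 3).
The right side is L{10} = 10/s.
So (s^2 - 4*s + 6)Y = 10/s + (-2*s + 3).
Isolate Y and clear denominators.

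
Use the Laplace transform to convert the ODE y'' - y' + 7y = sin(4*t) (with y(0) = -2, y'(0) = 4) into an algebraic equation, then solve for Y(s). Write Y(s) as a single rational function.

Take the Laplace transform of both sides.
The derivative rules (L{y''} = s^2 Y - s·y(0) - y'(0) and L{y'} = sY - y(0), with y(0) = -2, y'(0) = 4) turn the left side into (s^2 - s + 7)Y - (-2*s + 6).
The right side is L{sin(4*t)} = 4/(s^2 + 16).
So (s^2 - s + 7)Y = 4/(s^2 + 16) + (-2*s + 6).
Isolate Y and clear denominators.

Y(s) = (-2*s^3 + 6*s^2 - 32*s + 100)/(s^4 - s^3 + 23*s^2 - 16*s + 112)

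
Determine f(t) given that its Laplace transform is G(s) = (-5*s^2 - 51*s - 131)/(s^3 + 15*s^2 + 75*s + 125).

Factor the denominator: s^3 + 15*s^2 + 75*s + 125 = (s + 5)^3.
Partial fraction decomposition gives [-5/(s + 5)] + [-1/(s + 5)^2] + [-1/(s + 5)^3].
Invert each term: -5/(s + 5) ↔ -5e^(-5t); -1/(s + 5)^2 ↔ -t·e^(-5t); -1/(s + 5)^3 ↔ (-1/2)t^2·e^(-5t).

f(t) = -t^2*exp(-5*t)/2 - t*exp(-5*t) - 5*exp(-5*t)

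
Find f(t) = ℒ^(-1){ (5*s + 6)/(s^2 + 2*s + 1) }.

f(t) = t*exp(-t) + 5*exp(-t)

Factor the denominator: s^2 + 2*s + 1 = (s + 1)^2.
Partial fraction decomposition gives [5/(s + 1)] + [(s + 1)^(-2)].
Invert each term: 5/(s + 1) ↔ 5e^(-t); 1/(s + 1)^2 ↔ t·e^(-t).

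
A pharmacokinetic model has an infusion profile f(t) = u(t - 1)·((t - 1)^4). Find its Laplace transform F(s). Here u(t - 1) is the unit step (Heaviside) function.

By the second shifting theorem, L{u(t - c)·g(t - c)} = e^(-cs)·G(s) with c = 1 and G(s) = L{g(t)}.
L{t^4} = 4!/s^5 = 24/s^5.

F(s) = 24*exp(-s)/s^5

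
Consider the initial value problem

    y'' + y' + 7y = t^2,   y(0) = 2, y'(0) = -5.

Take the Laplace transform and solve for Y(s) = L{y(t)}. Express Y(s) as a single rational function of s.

Y(s) = (2*s^4 - 3*s^3 + 2)/(s^5 + s^4 + 7*s^3)

Transform both sides with L{·}.
The derivative rules (L{y''} = s^2 Y - s·y(0) - y'(0) and L{y'} = sY - y(0), with y(0) = 2, y'(0) = -5) turn the left side into (s^2 + s + 7)Y - (2*s - 3).
The right side is L{t^2} = 2/s^3.
So (s^2 + s + 7)Y = 2/s^3 + (2*s - 3).
Solve for Y(s) and write it as one ratio of polynomials.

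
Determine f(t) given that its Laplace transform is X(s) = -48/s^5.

Since L{t^4} = 4!/s^5 = 24/s^5, the inverse is t^4, scaled by -2.

f(t) = -2*t^4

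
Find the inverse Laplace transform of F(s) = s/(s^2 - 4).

Since L{cosh(2t)} = s/(s^2 - 4), the inverse is cosh(2*t).

cosh(2*t)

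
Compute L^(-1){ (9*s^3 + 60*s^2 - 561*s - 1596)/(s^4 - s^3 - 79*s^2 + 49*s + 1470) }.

3*exp(7*t) + 6*exp(6*t) + 6*exp(-5*t) - 6*exp(-7*t)

Factor the denominator: s^4 - s^3 - 79*s^2 + 49*s + 1470 = (s - 7)*(s - 6)*(s + 5)*(s + 7).
Partial fraction decomposition gives [6/(s + 5)] + [6/(s - 6)] + [-6/(s + 7)] + [3/(s - 7)].
Invert each term: 6/(s + 5) ↔ 6e^(-5t); 6/(s - 6) ↔ 6e^(6t); -6/(s + 7) ↔ -6e^(-7t); 3/(s - 7) ↔ 3e^(7t).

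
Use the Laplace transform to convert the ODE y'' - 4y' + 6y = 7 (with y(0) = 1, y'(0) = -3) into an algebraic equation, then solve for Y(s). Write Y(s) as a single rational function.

Apply the Laplace transform to the equation.
Using L{y''} = s^2 Y - s·y(0) - y'(0) and L{y'} = sY - y(0), with y(0) = 1, y'(0) = -3, the left side becomes (s^2 - 4*s + 6)Y - (s - 7).
The right side is L{7} = 7/s.
So (s^2 - 4*s + 6)Y = 7/s + (s - 7).
Isolate Y and clear denominators.

Y(s) = (s^2 - 7*s + 7)/(s^3 - 4*s^2 + 6*s)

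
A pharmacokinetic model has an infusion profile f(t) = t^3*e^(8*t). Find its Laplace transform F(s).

L{t^3} = 3!/s^4 = 6/s^4.
By the first shifting theorem, multiplying by e^(8t) replaces s with s - 8.

F(s) = 6/(s - 8)^4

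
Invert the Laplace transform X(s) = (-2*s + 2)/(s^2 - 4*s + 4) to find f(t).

Factor the denominator: s^2 - 4*s + 4 = (s - 2)^2.
Partial fraction decomposition gives [-2/(s - 2)] + [-2/(s - 2)^2].
Invert each term: -2/(s - 2) ↔ -2e^(2t); -2/(s - 2)^2 ↔ -2t·e^(2t).

f(t) = -2*t*exp(2*t) - 2*exp(2*t)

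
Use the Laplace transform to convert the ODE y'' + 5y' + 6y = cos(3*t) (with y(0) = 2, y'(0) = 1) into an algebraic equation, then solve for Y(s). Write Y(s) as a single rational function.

Y(s) = (2*s^3 + 11*s^2 + 19*s + 99)/(s^4 + 5*s^3 + 15*s^2 + 45*s + 54)

Apply the Laplace transform to the equation.
With L{y''} = s^2 Y - s·y(0) - y'(0) and L{y'} = sY - y(0), with y(0) = 2, y'(0) = 1: the LHS transforms to (s^2 + 5*s + 6)Y - (2*s + 11).
The right side is L{cos(3*t)} = s/(s^2 + 9).
So (s^2 + 5*s + 6)Y = s/(s^2 + 9) + (2*s + 11).
Isolate Y and clear denominators.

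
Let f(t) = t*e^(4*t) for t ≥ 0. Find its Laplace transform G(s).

G(s) = (s - 4)^(-2)

L{e^(4t)} = 1/(s - 4).
Then apply L{t·g(t)} = -d/ds[H(s)] with H(s) = 1/(s - 4):
differentiating 1 time and applying the sign gives (s - 4)^(-2).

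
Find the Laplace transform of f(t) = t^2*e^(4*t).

2/(s - 4)^3

L{e^(4t)} = 1/(s - 4).
Then apply L{t^2·g(t)} = (-1)^2 d^2/ds^2[G(s)] with G(s) = 1/(s - 4):
differentiating 2 times and applying the sign gives 2/(s - 4)^3.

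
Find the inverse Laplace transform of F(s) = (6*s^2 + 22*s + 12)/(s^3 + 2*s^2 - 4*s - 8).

2*t*exp(-2*t) + 5*exp(2*t) + exp(-2*t)

Factor the denominator: s^3 + 2*s^2 - 4*s - 8 = (s - 2)*(s + 2)^2.
Partial fraction decomposition gives [1/(s + 2)] + [2/(s + 2)^2] + [5/(s - 2)].
Invert each term: 1/(s + 2) ↔ e^(-2t); 2/(s + 2)^2 ↔ 2t·e^(-2t); 5/(s - 2) ↔ 5e^(2t).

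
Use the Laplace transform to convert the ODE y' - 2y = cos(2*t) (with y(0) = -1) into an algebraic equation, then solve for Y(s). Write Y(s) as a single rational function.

Apply the Laplace transform to the equation.
With L{y'} = sY - y(0) = sY - (-1): the LHS transforms to (s - 2)Y - (-1).
The right side is L{cos(2*t)} = s/(s^2 + 4).
So (s - 2)Y = s/(s^2 + 4) + (-1).
Solve for Y(s) and write it as one ratio of polynomials.

Y(s) = (-s^2 + s - 4)/(s^3 - 2*s^2 + 4*s - 8)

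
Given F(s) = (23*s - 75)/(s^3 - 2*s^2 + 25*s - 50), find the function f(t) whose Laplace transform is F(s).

Factor the denominator: s^3 - 2*s^2 + 25*s - 50 = (s - 2)*(s^2 + 25).
Partial fraction decomposition gives [-1/(s - 2)] + [s/(s^2 + 25)] + [25/(s^2 + 25)].
Invert each term: -1/(s - 2) ↔ -e^(2t); 1·s/(s^2 + 25) ↔ cos(5t); 5·5/(s^2 + 25) ↔ 5sin(5t).

f(t) = -exp(2*t) + 5*sin(5*t) + cos(5*t)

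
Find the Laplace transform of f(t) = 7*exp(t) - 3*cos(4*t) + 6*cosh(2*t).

-3*s/(s^2 + 16) + 6*s/(s^2 - 4) + 7/(s - 1)

By linearity of the Laplace transform, transform each term separately.
(-3)·[L{cos(4t)} = s/(s^2 + 16)]; (7)·[L{e^(t)} = 1/(s - 1)]; (6)·[L{cosh(2t)} = s/(s^2 - 4)].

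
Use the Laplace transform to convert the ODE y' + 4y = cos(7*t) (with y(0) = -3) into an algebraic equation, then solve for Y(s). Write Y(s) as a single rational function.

Y(s) = (-3*s^2 + s - 147)/(s^3 + 4*s^2 + 49*s + 196)

Laplace-transform each side.
With L{y'} = sY - y(0) = sY - (-3): the LHS transforms to (s + 4)Y - (-3).
The right side is L{cos(7*t)} = s/(s^2 + 49).
So (s + 4)Y = s/(s^2 + 49) + (-3).
Solve for Y(s) and write it as one ratio of polynomials.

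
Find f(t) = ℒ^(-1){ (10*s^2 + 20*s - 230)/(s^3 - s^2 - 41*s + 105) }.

f(t) = 5*exp(5*t) + 4*exp(3*t) + exp(-7*t)

Factor the denominator: s^3 - s^2 - 41*s + 105 = (s - 5)*(s - 3)*(s + 7).
Partial fraction decomposition gives [1/(s + 7)] + [4/(s - 3)] + [5/(s - 5)].
Invert each term: 1/(s + 7) ↔ e^(-7t); 4/(s - 3) ↔ 4e^(3t); 5/(s - 5) ↔ 5e^(5t).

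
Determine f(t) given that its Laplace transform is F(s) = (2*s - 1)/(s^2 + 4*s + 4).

Factor the denominator: s^2 + 4*s + 4 = (s + 2)^2.
Partial fraction decomposition gives [2/(s + 2)] + [-5/(s + 2)^2].
Invert each term: 2/(s + 2) ↔ 2e^(-2t); -5/(s + 2)^2 ↔ -5t·e^(-2t).

f(t) = -5*t*exp(-2*t) + 2*exp(-2*t)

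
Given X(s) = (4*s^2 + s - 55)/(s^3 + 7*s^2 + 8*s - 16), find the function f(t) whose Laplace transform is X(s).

Factor the denominator: s^3 + 7*s^2 + 8*s - 16 = (s - 1)*(s + 4)^2.
Partial fraction decomposition gives [6/(s + 4)] + [-1/(s + 4)^2] + [-2/(s - 1)].
Invert each term: 6/(s + 4) ↔ 6e^(-4t); -1/(s + 4)^2 ↔ -t·e^(-4t); -2/(s - 1) ↔ -2e^(t).

f(t) = -t*exp(-4*t) - 2*exp(t) + 6*exp(-4*t)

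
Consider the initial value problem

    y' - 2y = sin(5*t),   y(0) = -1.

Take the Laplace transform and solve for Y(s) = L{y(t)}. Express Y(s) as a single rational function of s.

Transform both sides with L{·}.
With L{y'} = sY - y(0) = sY - (-1): the LHS transforms to (s - 2)Y - (-1).
The right side is L{sin(5*t)} = 5/(s^2 + 25).
So (s - 2)Y = 5/(s^2 + 25) + (-1).
Isolate Y and clear denominators.

Y(s) = (-s^2 - 20)/(s^3 - 2*s^2 + 25*s - 50)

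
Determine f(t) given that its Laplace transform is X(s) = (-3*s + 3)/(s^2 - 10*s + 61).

Complete the square in the denominator: s^2 - 10*s + 61 = (s - 5)^2 + 6^2.
Split the numerator to match: -3*s + 3 = -3·(s - 5) - 2·6.
Invert each term: -3·(s - 5)/((s - 5)^2 + 36) ↔ -3e^(5t)cos(6t); -2·6/((s - 5)^2 + 36) ↔ -2e^(5t)sin(6t).

f(t) = -2*exp(5*t)*sin(6*t) - 3*exp(5*t)*cos(6*t)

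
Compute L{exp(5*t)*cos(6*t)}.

L{cos(6t)} = s/(s^2 + 36).
By the first shifting theorem, multiplying by e^(5t) replaces s with s - 5.

(s - 5)/((s - 5)^2 + 36)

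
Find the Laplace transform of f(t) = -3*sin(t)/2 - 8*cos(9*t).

-8*s/(s^2 + 81) - 3/(2*(s^2 + 1))

Apply the Laplace transform termwise.
(-8)·[L{cos(9t)} = s/(s^2 + 81)]; (-3/2)·[L{sin(t)} = 1/(s^2 + 1)].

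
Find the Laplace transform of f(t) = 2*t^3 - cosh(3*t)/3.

-s/(3*(s^2 - 9)) + 12/s^4

The transform is linear, so treat each term independently.
(-1/3)·[L{cosh(3t)} = s/(s^2 - 9)]; (2)·[L{t^3} = 3!/s^4 = 6/s^4].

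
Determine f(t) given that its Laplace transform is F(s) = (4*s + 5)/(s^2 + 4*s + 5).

Complete the square in the denominator: s^2 + 4*s + 5 = (s + 2)^2 + 1^2.
Split the numerator to match: 4*s + 5 = 4·(s + 2) - 3·1.
Invert each term: 4·(s + 2)/((s + 2)^2 + 1) ↔ 4e^(-2t)cos(t); -3·1/((s + 2)^2 + 1) ↔ -3e^(-2t)sin(t).

f(t) = -3*exp(-2*t)*sin(t) + 4*exp(-2*t)*cos(t)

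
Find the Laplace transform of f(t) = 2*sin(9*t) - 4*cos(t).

By linearity of the Laplace transform, transform each term separately.
(-4)·[L{cos(t)} = s/(s^2 + 1)]; (2)·[L{sin(9t)} = 9/(s^2 + 81)].

-4*s/(s^2 + 1) + 18/(s^2 + 81)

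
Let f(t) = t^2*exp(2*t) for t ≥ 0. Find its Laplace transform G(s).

L{e^(2t)} = 1/(s - 2).
Then apply L{t^2·g(t)} = (-1)^2 d^2/ds^2[H(s)] with H(s) = 1/(s - 2):
differentiating 2 times and applying the sign gives 2/(s - 2)^3.

G(s) = 2/(s - 2)^3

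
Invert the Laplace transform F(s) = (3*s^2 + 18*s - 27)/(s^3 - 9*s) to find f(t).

f(t) = 3*exp(3*t) + 3 - 3*exp(-3*t)

Factor the denominator: s^3 - 9*s = s*(s - 3)*(s + 3).
Partial fraction decomposition gives [3/s] + [-3/(s + 3)] + [3/(s - 3)].
Invert each term: 3/(s - 0) ↔ 3e^(0t); -3/(s + 3) ↔ -3e^(-3t); 3/(s - 3) ↔ 3e^(3t).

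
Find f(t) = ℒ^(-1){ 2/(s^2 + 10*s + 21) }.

f(t) = exp(-5*t)*sinh(2*t)

Rewrite the denominator: s^2 + 10*s + 21 = (s + 5)^2 - 4.
The form in (s + 5) signals a first-shifting-theorem factor e^(-5t).
Since L{sinh(2t)} = 2/(s^2 - 4), the inverse is e^(-5*t)*sinh(2*t).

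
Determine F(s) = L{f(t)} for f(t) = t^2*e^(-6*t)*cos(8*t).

L{cos(8t)} = s/(s^2 + 64).
Multiplying by e^(-6t) shifts s → s + 6, so L{e^(-6*t)*cos(8*t)} = (s + 6)/((s + 6)^2 + 64).
Then apply L{t^2·g(t)} = (-1)^2 d^2/ds^2[G(s)] with G(s) = (s + 6)/((s + 6)^2 + 64):
differentiating 2 times and applying the sign gives 2*(s + 6)*(s^2 + 12*s - 156)/(s^2 + 12*s + 100)^3.

F(s) = 2*(s + 6)*(s^2 + 12*s - 156)/(s^2 + 12*s + 100)^3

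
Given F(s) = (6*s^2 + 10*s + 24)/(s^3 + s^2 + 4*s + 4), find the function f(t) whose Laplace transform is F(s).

f(t) = 4*sin(2*t) + 2*cos(2*t) + 4*exp(-t)

Factor the denominator: s^3 + s^2 + 4*s + 4 = (s + 1)*(s^2 + 4).
Partial fraction decomposition gives [4/(s + 1)] + [2*s/(s^2 + 4)] + [8/(s^2 + 4)].
Invert each term: 4/(s + 1) ↔ 4e^(-t); 2·s/(s^2 + 4) ↔ 2cos(2t); 4·2/(s^2 + 4) ↔ 4sin(2t).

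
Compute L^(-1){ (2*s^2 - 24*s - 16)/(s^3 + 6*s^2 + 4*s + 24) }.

Factor the denominator: s^3 + 6*s^2 + 4*s + 24 = (s + 6)*(s^2 + 4).
Partial fraction decomposition gives [5/(s + 6)] + [-3*s/(s^2 + 4)] + [-6/(s^2 + 4)].
Invert each term: 5/(s + 6) ↔ 5e^(-6t); -3·s/(s^2 + 4) ↔ -3cos(2t); -3·2/(s^2 + 4) ↔ -3sin(2t).

-3*sin(2*t) - 3*cos(2*t) + 5*exp(-6*t)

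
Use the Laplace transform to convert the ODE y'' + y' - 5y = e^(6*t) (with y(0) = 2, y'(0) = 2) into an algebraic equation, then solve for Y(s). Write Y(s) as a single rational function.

Y(s) = (2*s^2 - 8*s - 23)/(s^3 - 5*s^2 - 11*s + 30)

Transform both sides with L{·}.
The derivative rules (L{y''} = s^2 Y - s·y(0) - y'(0) and L{y'} = sY - y(0), with y(0) = 2, y'(0) = 2) turn the left side into (s^2 + s - 5)Y - (2*s + 4).
The right side is L{e^(6*t)} = 1/(s - 6).
So (s^2 + s - 5)Y = 1/(s - 6) + (2*s + 4).
Solve for Y(s) and write it as one ratio of polynomials.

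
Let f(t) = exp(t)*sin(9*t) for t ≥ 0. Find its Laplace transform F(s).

L{sin(9t)} = 9/(s^2 + 81).
By the first shifting theorem, multiplying by e^(t) replaces s with s - 1.

F(s) = 9/((s - 1)^2 + 81)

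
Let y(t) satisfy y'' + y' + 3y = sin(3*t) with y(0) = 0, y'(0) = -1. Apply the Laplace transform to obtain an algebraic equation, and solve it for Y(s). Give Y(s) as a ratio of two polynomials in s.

Y(s) = (-s^2 - 6)/(s^4 + s^3 + 12*s^2 + 9*s + 27)

Apply the Laplace transform to the equation.
With L{y''} = s^2 Y - s·y(0) - y'(0) and L{y'} = sY - y(0), with y(0) = 0, y'(0) = -1: the LHS transforms to (s^2 + s + 3)Y - (-1).
The right side is L{sin(3*t)} = 3/(s^2 + 9).
So (s^2 + s + 3)Y = 3/(s^2 + 9) + (-1).
Divide through and combine into a single rational function.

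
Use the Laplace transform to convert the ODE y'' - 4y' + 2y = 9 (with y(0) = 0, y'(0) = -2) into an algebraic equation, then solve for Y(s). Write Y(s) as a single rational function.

Transform both sides with L{·}.
With L{y''} = s^2 Y - s·y(0) - y'(0) and L{y'} = sY - y(0), with y(0) = 0, y'(0) = -2: the LHS transforms to (s^2 - 4*s + 2)Y - (-2).
The right side is L{9} = 9/s.
So (s^2 - 4*s + 2)Y = 9/s + (-2).
Solve for Y(s) and write it as one ratio of polynomials.

Y(s) = (-2*s + 9)/(s^3 - 4*s^2 + 2*s)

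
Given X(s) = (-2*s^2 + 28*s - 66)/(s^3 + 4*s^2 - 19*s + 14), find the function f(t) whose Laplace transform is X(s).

Factor the denominator: s^3 + 4*s^2 - 19*s + 14 = (s - 2)*(s - 1)*(s + 7).
Partial fraction decomposition gives [-2/(s - 2)] + [5/(s - 1)] + [-5/(s + 7)].
Invert each term: -2/(s - 2) ↔ -2e^(2t); 5/(s - 1) ↔ 5e^(t); -5/(s + 7) ↔ -5e^(-7t).

f(t) = -2*exp(2*t) + 5*exp(t) - 5*exp(-7*t)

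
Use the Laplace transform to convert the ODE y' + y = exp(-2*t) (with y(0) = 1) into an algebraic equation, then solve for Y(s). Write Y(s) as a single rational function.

Laplace-transform each side.
The derivative rules (L{y'} = sY - y(0) = sY - 1) turn the left side into (s + 1)Y - (1).
The right side is L{exp(-2*t)} = 1/(s + 2).
So (s + 1)Y = 1/(s + 2) + (1).
Solve for Y(s) and write it as one ratio of polynomials.

Y(s) = (s + 3)/(s^2 + 3*s + 2)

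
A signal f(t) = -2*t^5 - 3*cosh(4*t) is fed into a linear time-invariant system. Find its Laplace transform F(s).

By linearity of the Laplace transform, transform each term separately.
(-2)·[L{t^5} = 5!/s^6 = 120/s^6]; (-3)·[L{cosh(4t)} = s/(s^2 - 16)].

F(s) = -3*s/(s^2 - 16) - 240/s^6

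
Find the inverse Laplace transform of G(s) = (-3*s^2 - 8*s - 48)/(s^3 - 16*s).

-4*exp(4*t) + 3 - 2*exp(-4*t)

Factor the denominator: s^3 - 16*s = s*(s - 4)*(s + 4).
Partial fraction decomposition gives [3/s] + [-4/(s - 4)] + [-2/(s + 4)].
Invert each term: 3/(s - 0) ↔ 3e^(0t); -4/(s - 4) ↔ -4e^(4t); -2/(s + 4) ↔ -2e^(-4t).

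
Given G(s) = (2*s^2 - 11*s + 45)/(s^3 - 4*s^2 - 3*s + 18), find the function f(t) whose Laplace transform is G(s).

f(t) = 6*t*exp(3*t) - exp(3*t) + 3*exp(-2*t)

Factor the denominator: s^3 - 4*s^2 - 3*s + 18 = (s - 3)^2*(s + 2).
Partial fraction decomposition gives [-1/(s - 3)] + [6/(s - 3)^2] + [3/(s + 2)].
Invert each term: -1/(s - 3) ↔ -e^(3t); 6/(s - 3)^2 ↔ 6t·e^(3t); 3/(s + 2) ↔ 3e^(-2t).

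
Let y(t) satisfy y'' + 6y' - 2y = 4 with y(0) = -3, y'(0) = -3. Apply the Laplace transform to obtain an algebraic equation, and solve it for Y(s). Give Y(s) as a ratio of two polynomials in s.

Y(s) = (-3*s^2 - 21*s + 4)/(s^3 + 6*s^2 - 2*s)

Laplace-transform each side.
With L{y''} = s^2 Y - s·y(0) - y'(0) and L{y'} = sY - y(0), with y(0) = -3, y'(0) = -3: the LHS transforms to (s^2 + 6*s - 2)Y - (-3*s - 21).
The right side is L{4} = 4/s.
So (s^2 + 6*s - 2)Y = 4/s + (-3*s - 21).
Isolate Y and clear denominators.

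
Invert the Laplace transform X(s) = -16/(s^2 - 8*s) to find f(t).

Rewrite the denominator: s^2 - 8*s = (s - 4)^2 - 16.
The form in (s - 4) signals a first-shifting-theorem factor e^(4t).
Since L{sinh(4t)} = 4/(s^2 - 16), the inverse is exp(4*t)*sinh(4*t), scaled by -4.

f(t) = -4*exp(4*t)*sinh(4*t)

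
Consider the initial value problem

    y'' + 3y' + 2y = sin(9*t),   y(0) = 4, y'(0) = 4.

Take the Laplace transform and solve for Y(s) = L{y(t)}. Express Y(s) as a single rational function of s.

Transform both sides with L{·}.
With L{y''} = s^2 Y - s·y(0) - y'(0) and L{y'} = sY - y(0), with y(0) = 4, y'(0) = 4: the LHS transforms to (s^2 + 3*s + 2)Y - (4*s + 16).
The right side is L{sin(9*t)} = 9/(s^2 + 81).
So (s^2 + 3*s + 2)Y = 9/(s^2 + 81) + (4*s + 16).
Divide through and combine into a single rational function.

Y(s) = (4*s^3 + 16*s^2 + 324*s + 1305)/(s^4 + 3*s^3 + 83*s^2 + 243*s + 162)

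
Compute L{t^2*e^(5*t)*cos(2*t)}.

L{cos(2t)} = s/(s^2 + 4).
Multiplying by e^(5t) shifts s → s - 5, so L{e^(5*t)*cos(2*t)} = (s - 5)/((s - 5)^2 + 4).
Then apply L{t^2·g(t)} = (-1)^2 d^2/ds^2[H(s)] with H(s) = (s - 5)/((s - 5)^2 + 4):
differentiating 2 times and applying the sign gives 2*(s - 5)*(s^2 - 10*s + 13)/(s^2 - 10*s + 29)^3.

2*(s - 5)*(s^2 - 10*s + 13)/(s^2 - 10*s + 29)^3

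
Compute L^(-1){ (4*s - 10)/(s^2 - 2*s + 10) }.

-2*exp(t)*sin(3*t) + 4*exp(t)*cos(3*t)

Complete the square in the denominator: s^2 - 2*s + 10 = (s - 1)^2 + 3^2.
Split the numerator to match: 4*s - 10 = 4·(s - 1) - 2·3.
Invert each term: 4·(s - 1)/((s - 1)^2 + 9) ↔ 4e^(t)cos(3t); -2·3/((s - 1)^2 + 9) ↔ -2e^(t)sin(3t).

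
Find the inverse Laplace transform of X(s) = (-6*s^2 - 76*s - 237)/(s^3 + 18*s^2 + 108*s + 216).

3*t^2*exp(-6*t)/2 - 4*t*exp(-6*t) - 6*exp(-6*t)

Factor the denominator: s^3 + 18*s^2 + 108*s + 216 = (s + 6)^3.
Partial fraction decomposition gives [-6/(s + 6)] + [-4/(s + 6)^2] + [3/(s + 6)^3].
Invert each term: -6/(s + 6) ↔ -6e^(-6t); -4/(s + 6)^2 ↔ -4t·e^(-6t); 3/(s + 6)^3 ↔ (3/2)t^2·e^(-6t).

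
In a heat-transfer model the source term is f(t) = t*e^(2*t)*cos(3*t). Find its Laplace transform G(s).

G(s) = (s - 5)*(s + 1)/(s^2 - 4*s + 13)^2

L{cos(3t)} = s/(s^2 + 9).
Multiplying by e^(2t) shifts s → s - 2, so L{e^(2*t)*cos(3*t)} = (s - 2)/((s - 2)^2 + 9).
Then apply L{t·g(t)} = -d/ds[H(s)] with H(s) = (s - 2)/((s - 2)^2 + 9):
differentiating 1 time and applying the sign gives (s - 5)*(s + 1)/(s^2 - 4*s + 13)^2.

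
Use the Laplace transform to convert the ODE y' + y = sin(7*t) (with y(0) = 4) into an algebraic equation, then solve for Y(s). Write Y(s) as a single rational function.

Y(s) = (4*s^2 + 203)/(s^3 + s^2 + 49*s + 49)

Laplace-transform each side.
The derivative rules (L{y'} = sY - y(0) = sY - 4) turn the left side into (s + 1)Y - (4).
The right side is L{sin(7*t)} = 7/(s^2 + 49).
So (s + 1)Y = 7/(s^2 + 49) + (4).
Divide through and combine into a single rational function.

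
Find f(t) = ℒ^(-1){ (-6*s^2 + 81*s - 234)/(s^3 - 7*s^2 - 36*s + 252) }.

f(t) = 3*exp(7*t) - 3*exp(6*t) - 6*exp(-6*t)

Factor the denominator: s^3 - 7*s^2 - 36*s + 252 = (s - 7)*(s - 6)*(s + 6).
Partial fraction decomposition gives [3/(s - 7)] + [-3/(s - 6)] + [-6/(s + 6)].
Invert each term: 3/(s - 7) ↔ 3e^(7t); -3/(s - 6) ↔ -3e^(6t); -6/(s + 6) ↔ -6e^(-6t).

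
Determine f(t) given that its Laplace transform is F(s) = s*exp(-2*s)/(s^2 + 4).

f(t) = Heaviside(t - 2)*(cos(2*t - 4))

The factor e^(-2s) signals a time shift by c = 2 (second shifting theorem).
L{cos(2t)} = s/(s^2 + 4), so L^-1{s/(s^2 + 4)} = cos(2*t).
Hence the inverse is u(t - 2) times that function evaluated at t - 2.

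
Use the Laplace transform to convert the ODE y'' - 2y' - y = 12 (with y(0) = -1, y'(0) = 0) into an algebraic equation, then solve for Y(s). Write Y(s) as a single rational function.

Y(s) = (-s^2 + 2*s + 12)/(s^3 - 2*s^2 - s)

Apply the Laplace transform to the equation.
The derivative rules (L{y''} = s^2 Y - s·y(0) - y'(0) and L{y'} = sY - y(0), with y(0) = -1, y'(0) = 0) turn the left side into (s^2 - 2*s - 1)Y - (-s + 2).
The right side is L{12} = 12/s.
So (s^2 - 2*s - 1)Y = 12/s + (-s + 2).
Solve for Y(s) and write it as one ratio of polynomials.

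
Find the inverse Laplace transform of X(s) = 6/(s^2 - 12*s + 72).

exp(6*t)*sin(6*t)

Rewrite the denominator: s^2 - 12*s + 72 = (s - 6)^2 + 36.
The form in (s - 6) signals a first-shifting-theorem factor e^(6t).
Since L{sin(6t)} = 6/(s^2 + 36), the inverse is exp(6*t)*sin(6*t).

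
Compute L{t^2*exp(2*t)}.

2/(s - 2)^3

L{e^(2t)} = 1/(s - 2).
Then apply L{t^2·g(t)} = (-1)^2 d^2/ds^2[H(s)] with H(s) = 1/(s - 2):
differentiating 2 times and applying the sign gives 2/(s - 2)^3.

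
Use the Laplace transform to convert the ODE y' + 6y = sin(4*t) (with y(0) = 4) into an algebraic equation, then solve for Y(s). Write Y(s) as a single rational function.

Apply the Laplace transform to the equation.
With L{y'} = sY - y(0) = sY - 4: the LHS transforms to (s + 6)Y - (4).
The right side is L{sin(4*t)} = 4/(s^2 + 16).
So (s + 6)Y = 4/(s^2 + 16) + (4).
Isolate Y and clear denominators.

Y(s) = (4*s^2 + 68)/(s^3 + 6*s^2 + 16*s + 96)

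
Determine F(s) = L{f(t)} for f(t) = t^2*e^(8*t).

L{e^(8t)} = 1/(s - 8).
Then apply L{t^2·g(t)} = (-1)^2 d^2/ds^2[G(s)] with G(s) = 1/(s - 8):
differentiating 2 times and applying the sign gives 2/(s - 8)^3.

F(s) = 2/(s - 8)^3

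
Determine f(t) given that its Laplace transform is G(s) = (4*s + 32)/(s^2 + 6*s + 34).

f(t) = 4*exp(-3*t)*sin(5*t) + 4*exp(-3*t)*cos(5*t)

Complete the square in the denominator: s^2 + 6*s + 34 = (s + 3)^2 + 5^2.
Split the numerator to match: 4*s + 32 = 4·(s + 3) + 4·5.
Invert each term: 4·(s + 3)/((s + 3)^2 + 25) ↔ 4e^(-3t)cos(5t); 4·5/((s + 3)^2 + 25) ↔ 4e^(-3t)sin(5t).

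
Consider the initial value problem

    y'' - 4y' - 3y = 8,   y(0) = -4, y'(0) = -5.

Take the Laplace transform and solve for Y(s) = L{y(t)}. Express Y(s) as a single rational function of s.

Laplace-transform each side.
Using L{y''} = s^2 Y - s·y(0) - y'(0) and L{y'} = sY - y(0), with y(0) = -4, y'(0) = -5, the left side becomes (s^2 - 4*s - 3)Y - (-4*s + 11).
The right side is L{8} = 8/s.
So (s^2 - 4*s - 3)Y = 8/s + (-4*s + 11).
Isolate Y and clear denominators.

Y(s) = (-4*s^2 + 11*s + 8)/(s^3 - 4*s^2 - 3*s)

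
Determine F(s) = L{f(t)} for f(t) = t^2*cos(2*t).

F(s) = 2*s*(s^2 - 12)/(s^2 + 4)^3

L{cos(2t)} = s/(s^2 + 4).
Then apply L{t^2·g(t)} = (-1)^2 d^2/ds^2[G(s)] with G(s) = s/(s^2 + 4):
differentiating 2 times and applying the sign gives 2*s*(s^2 - 12)/(s^2 + 4)^3.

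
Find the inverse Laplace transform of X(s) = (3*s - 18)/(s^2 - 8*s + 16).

Factor the denominator: s^2 - 8*s + 16 = (s - 4)^2.
Partial fraction decomposition gives [3/(s - 4)] + [-6/(s - 4)^2].
Invert each term: 3/(s - 4) ↔ 3e^(4t); -6/(s - 4)^2 ↔ -6t·e^(4t).

-6*t*exp(4*t) + 3*exp(4*t)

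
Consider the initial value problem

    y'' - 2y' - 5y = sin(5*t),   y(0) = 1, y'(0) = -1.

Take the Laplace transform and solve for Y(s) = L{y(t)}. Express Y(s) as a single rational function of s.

Y(s) = (s^3 - 3*s^2 + 25*s - 70)/(s^4 - 2*s^3 + 20*s^2 - 50*s - 125)

Take the Laplace transform of both sides.
Using L{y''} = s^2 Y - s·y(0) - y'(0) and L{y'} = sY - y(0), with y(0) = 1, y'(0) = -1, the left side becomes (s^2 - 2*s - 5)Y - (s - 3).
The right side is L{sin(5*t)} = 5/(s^2 + 25).
So (s^2 - 2*s - 5)Y = 5/(s^2 + 25) + (s - 3).
Divide through and combine into a single rational function.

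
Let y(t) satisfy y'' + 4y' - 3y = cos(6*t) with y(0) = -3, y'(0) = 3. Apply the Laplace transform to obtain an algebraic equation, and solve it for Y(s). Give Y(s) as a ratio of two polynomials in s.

Y(s) = (-3*s^3 - 9*s^2 - 107*s - 324)/(s^4 + 4*s^3 + 33*s^2 + 144*s - 108)

Apply the Laplace transform to the equation.
With L{y''} = s^2 Y - s·y(0) - y'(0) and L{y'} = sY - y(0), with y(0) = -3, y'(0) = 3: the LHS transforms to (s^2 + 4*s - 3)Y - (-3*s - 9).
The right side is L{cos(6*t)} = s/(s^2 + 36).
So (s^2 + 4*s - 3)Y = s/(s^2 + 36) + (-3*s - 9).
Divide through and combine into a single rational function.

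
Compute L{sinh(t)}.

1/(s^2 - 1)

L{sinh(t)} = 1/(s^2 - 1).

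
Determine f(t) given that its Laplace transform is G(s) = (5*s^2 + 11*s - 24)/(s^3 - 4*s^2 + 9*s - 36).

f(t) = 4*exp(4*t) + 5*sin(3*t) + cos(3*t)

Factor the denominator: s^3 - 4*s^2 + 9*s - 36 = (s - 4)*(s^2 + 9).
Partial fraction decomposition gives [4/(s - 4)] + [s/(s^2 + 9)] + [15/(s^2 + 9)].
Invert each term: 4/(s - 4) ↔ 4e^(4t); 1·s/(s^2 + 9) ↔ cos(3t); 5·3/(s^2 + 9) ↔ 5sin(3t).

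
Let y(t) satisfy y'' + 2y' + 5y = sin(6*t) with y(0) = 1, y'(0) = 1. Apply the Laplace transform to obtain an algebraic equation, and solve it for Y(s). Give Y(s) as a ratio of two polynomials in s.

Y(s) = (s^3 + 3*s^2 + 36*s + 114)/(s^4 + 2*s^3 + 41*s^2 + 72*s + 180)

Apply the Laplace transform to the equation.
With L{y''} = s^2 Y - s·y(0) - y'(0) and L{y'} = sY - y(0), with y(0) = 1, y'(0) = 1: the LHS transforms to (s^2 + 2*s + 5)Y - (s + 3).
The right side is L{sin(6*t)} = 6/(s^2 + 36).
So (s^2 + 2*s + 5)Y = 6/(s^2 + 36) + (s + 3).
Isolate Y and clear denominators.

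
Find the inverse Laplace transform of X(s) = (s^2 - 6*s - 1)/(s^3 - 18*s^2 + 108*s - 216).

Factor the denominator: s^3 - 18*s^2 + 108*s - 216 = (s - 6)^3.
Partial fraction decomposition gives [1/(s - 6)] + [6/(s - 6)^2] + [-1/(s - 6)^3].
Invert each term: 1/(s - 6) ↔ e^(6t); 6/(s - 6)^2 ↔ 6t·e^(6t); -1/(s - 6)^3 ↔ (-1/2)t^2·e^(6t).

-t^2*exp(6*t)/2 + 6*t*exp(6*t) + exp(6*t)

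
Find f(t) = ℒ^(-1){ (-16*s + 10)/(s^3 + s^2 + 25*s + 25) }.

f(t) = -3*sin(5*t) - cos(5*t) + exp(-t)

Factor the denominator: s^3 + s^2 + 25*s + 25 = (s + 1)*(s^2 + 25).
Partial fraction decomposition gives [1/(s + 1)] + [-s/(s^2 + 25)] + [-15/(s^2 + 25)].
Invert each term: 1/(s + 1) ↔ e^(-t); -1·s/(s^2 + 25) ↔ -cos(5t); -3·5/(s^2 + 25) ↔ -3sin(5t).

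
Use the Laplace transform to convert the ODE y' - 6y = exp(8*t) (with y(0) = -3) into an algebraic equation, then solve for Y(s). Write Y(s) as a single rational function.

Take the Laplace transform of both sides.
With L{y'} = sY - y(0) = sY - (-3): the LHS transforms to (s - 6)Y - (-3).
The right side is L{exp(8*t)} = 1/(s - 8).
So (s - 6)Y = 1/(s - 8) + (-3).
Solve for Y(s) and write it as one ratio of polynomials.

Y(s) = (-3*s + 25)/(s^2 - 14*s + 48)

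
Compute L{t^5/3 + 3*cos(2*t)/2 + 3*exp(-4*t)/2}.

3*s/(2*(s^2 + 4)) + 3/(2*(s + 4)) + 40/s^6

The transform is linear, so treat each term independently.
(3/2)·[L{e^(-4t)} = 1/(s + 4)]; (1/3)·[L{t^5} = 5!/s^6 = 120/s^6]; (3/2)·[L{cos(2t)} = s/(s^2 + 4)].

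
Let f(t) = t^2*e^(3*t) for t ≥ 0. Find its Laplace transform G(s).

L{e^(3t)} = 1/(s - 3).
Then apply L{t^2·g(t)} = (-1)^2 d^2/ds^2[H(s)] with H(s) = 1/(s - 3):
differentiating 2 times and applying the sign gives 2/(s - 3)^3.

G(s) = 2/(s - 3)^3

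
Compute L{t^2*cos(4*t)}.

2*s*(s^2 - 48)/(s^2 + 16)^3

L{cos(4t)} = s/(s^2 + 16).
Then apply L{t^2·g(t)} = (-1)^2 d^2/ds^2[G(s)] with G(s) = s/(s^2 + 16):
differentiating 2 times and applying the sign gives 2*s*(s^2 - 48)/(s^2 + 16)^3.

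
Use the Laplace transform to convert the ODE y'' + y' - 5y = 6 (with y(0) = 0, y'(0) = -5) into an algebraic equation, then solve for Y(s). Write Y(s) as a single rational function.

Y(s) = (-5*s + 6)/(s^3 + s^2 - 5*s)

Apply the Laplace transform to the equation.
Using L{y''} = s^2 Y - s·y(0) - y'(0) and L{y'} = sY - y(0), with y(0) = 0, y'(0) = -5, the left side becomes (s^2 + s - 5)Y - (-5).
The right side is L{6} = 6/s.
So (s^2 + s - 5)Y = 6/s + (-5).
Solve for Y(s) and write it as one ratio of polynomials.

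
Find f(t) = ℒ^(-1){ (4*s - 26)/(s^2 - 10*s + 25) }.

f(t) = -6*t*exp(5*t) + 4*exp(5*t)

Factor the denominator: s^2 - 10*s + 25 = (s - 5)^2.
Partial fraction decomposition gives [4/(s - 5)] + [-6/(s - 5)^2].
Invert each term: 4/(s - 5) ↔ 4e^(5t); -6/(s - 5)^2 ↔ -6t·e^(5t).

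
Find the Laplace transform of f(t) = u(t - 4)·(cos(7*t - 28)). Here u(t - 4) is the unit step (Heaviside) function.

s*exp(-4*s)/(s^2 + 49)

By the second shifting theorem, L{u(t - c)·g(t - c)} = e^(-cs)·G(s) with c = 4 and G(s) = L{g(t)}.
L{cos(7t)} = s/(s^2 + 49).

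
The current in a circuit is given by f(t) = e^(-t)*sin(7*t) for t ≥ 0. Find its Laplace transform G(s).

L{sin(7t)} = 7/(s^2 + 49).
By the first shifting theorem, multiplying by e^(-t) replaces s with s + 1.

G(s) = 7/((s + 1)^2 + 49)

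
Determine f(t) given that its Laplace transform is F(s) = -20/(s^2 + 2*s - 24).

f(t) = -2*exp(4*t) + 2*exp(-6*t)

Factor the denominator: s^2 + 2*s - 24 = (s - 4)*(s + 6).
Partial fraction decomposition gives [2/(s + 6)] + [-2/(s - 4)].
Invert each term: 2/(s + 6) ↔ 2e^(-6t); -2/(s - 4) ↔ -2e^(4t).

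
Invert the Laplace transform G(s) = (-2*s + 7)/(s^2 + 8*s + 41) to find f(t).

Complete the square in the denominator: s^2 + 8*s + 41 = (s + 4)^2 + 5^2.
Split the numerator to match: -2*s + 7 = -2·(s + 4) + 3·5.
Invert each term: -2·(s + 4)/((s + 4)^2 + 25) ↔ -2e^(-4t)cos(5t); 3·5/((s + 4)^2 + 25) ↔ 3e^(-4t)sin(5t).

f(t) = 3*exp(-4*t)*sin(5*t) - 2*exp(-4*t)*cos(5*t)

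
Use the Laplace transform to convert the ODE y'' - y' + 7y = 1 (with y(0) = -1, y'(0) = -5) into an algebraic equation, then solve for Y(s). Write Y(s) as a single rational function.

Y(s) = (-s^2 - 4*s + 1)/(s^3 - s^2 + 7*s)

Transform both sides with L{·}.
The derivative rules (L{y''} = s^2 Y - s·y(0) - y'(0) and L{y'} = sY - y(0), with y(0) = -1, y'(0) = -5) turn the left side into (s^2 - s + 7)Y - (-s - 4).
The right side is L{1} = 1/s.
So (s^2 - s + 7)Y = 1/s + (-s - 4).
Solve for Y(s) and write it as one ratio of polynomials.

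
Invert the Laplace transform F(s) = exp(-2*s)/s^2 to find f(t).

f(t) = Heaviside(t - 2)*(t - 2)

The factor e^(-2s) signals a time shift by c = 2 (second shifting theorem).
L{t} = 1!/s^2 = 1/s^2, so L^-1{s^(-2)} = t.
Hence the inverse is u(t - 2) times that function evaluated at t - 2.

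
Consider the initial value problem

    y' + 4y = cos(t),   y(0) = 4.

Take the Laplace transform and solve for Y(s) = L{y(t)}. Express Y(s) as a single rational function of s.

Apply the Laplace transform to the equation.
The derivative rules (L{y'} = sY - y(0) = sY - 4) turn the left side into (s + 4)Y - (4).
The right side is L{cos(t)} = s/(s^2 + 1).
So (s + 4)Y = s/(s^2 + 1) + (4).
Solve for Y(s) and write it as one ratio of polynomials.

Y(s) = (4*s^2 + s + 4)/(s^3 + 4*s^2 + s + 4)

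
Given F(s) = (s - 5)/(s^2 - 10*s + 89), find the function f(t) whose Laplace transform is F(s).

f(t) = exp(5*t)*cos(8*t)

Rewrite the denominator: s^2 - 10*s + 89 = (s - 5)^2 + 64.
The form in (s - 5) signals a first-shifting-theorem factor e^(5t).
Since L{cos(8t)} = s/(s^2 + 64), the inverse is e^(5*t)*cos(8*t).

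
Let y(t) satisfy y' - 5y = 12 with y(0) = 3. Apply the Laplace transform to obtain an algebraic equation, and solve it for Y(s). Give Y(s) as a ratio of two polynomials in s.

Take the Laplace transform of both sides.
Using L{y'} = sY - y(0) = sY - 3, the left side becomes (s - 5)Y - (3).
The right side is L{12} = 12/s.
So (s - 5)Y = 12/s + (3).
Divide through and combine into a single rational function.

Y(s) = (3*s + 12)/(s^2 - 5*s)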